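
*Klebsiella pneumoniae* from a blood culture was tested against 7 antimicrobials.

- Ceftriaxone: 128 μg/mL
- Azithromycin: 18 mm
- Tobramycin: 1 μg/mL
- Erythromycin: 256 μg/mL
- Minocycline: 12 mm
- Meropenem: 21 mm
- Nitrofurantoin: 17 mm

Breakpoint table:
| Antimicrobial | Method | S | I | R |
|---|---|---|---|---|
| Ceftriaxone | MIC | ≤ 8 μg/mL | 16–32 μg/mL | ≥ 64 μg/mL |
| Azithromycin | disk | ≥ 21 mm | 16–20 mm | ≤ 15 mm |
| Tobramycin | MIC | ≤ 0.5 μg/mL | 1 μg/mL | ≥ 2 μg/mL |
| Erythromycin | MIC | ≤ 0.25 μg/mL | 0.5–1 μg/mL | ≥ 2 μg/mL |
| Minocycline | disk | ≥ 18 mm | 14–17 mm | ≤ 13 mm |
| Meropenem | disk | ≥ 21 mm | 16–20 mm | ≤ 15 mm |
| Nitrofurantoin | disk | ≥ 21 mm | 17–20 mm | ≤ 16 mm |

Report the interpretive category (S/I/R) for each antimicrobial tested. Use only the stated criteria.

Ceftriaxone (128 μg/mL) ≥ 64 μg/mL — R
Azithromycin: 18 mm is in 16–20 mm ⇒ intermediate
Tobramycin 1 μg/mL: = 1 μg/mL ⇒ intermediate
Erythromycin (256 μg/mL) ≥ 2 μg/mL → Resistant
Minocycline: 12 mm is ≤ 13 mm ⇒ R
Meropenem (21 mm) ≥ 21 mm — susceptible
Nitrofurantoin: 17 mm is in 17–20 mm → intermediate

R, I, I, R, R, S, I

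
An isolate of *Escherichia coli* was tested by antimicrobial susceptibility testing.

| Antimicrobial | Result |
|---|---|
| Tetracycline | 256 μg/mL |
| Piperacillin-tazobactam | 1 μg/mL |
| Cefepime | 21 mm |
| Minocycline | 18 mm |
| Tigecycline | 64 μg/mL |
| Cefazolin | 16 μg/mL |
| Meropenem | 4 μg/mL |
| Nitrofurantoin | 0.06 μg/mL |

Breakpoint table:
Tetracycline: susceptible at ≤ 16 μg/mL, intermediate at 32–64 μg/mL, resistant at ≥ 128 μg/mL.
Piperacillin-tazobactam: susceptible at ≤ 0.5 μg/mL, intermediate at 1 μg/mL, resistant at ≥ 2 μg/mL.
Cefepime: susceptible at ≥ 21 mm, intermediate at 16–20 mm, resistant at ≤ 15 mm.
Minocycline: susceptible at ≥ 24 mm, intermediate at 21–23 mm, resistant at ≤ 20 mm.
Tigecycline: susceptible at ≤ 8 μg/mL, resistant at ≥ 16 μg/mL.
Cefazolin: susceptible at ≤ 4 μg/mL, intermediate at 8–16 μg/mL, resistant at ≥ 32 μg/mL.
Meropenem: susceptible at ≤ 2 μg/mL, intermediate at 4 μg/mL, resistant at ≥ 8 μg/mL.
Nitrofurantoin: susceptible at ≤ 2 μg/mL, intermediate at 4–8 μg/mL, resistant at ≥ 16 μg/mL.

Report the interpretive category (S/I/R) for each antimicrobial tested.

R, I, S, R, R, I, I, S

Tetracycline: 256 μg/mL is ≥ 128 μg/mL → R
Piperacillin-tazobactam 1 μg/mL: = 1 μg/mL → intermediate
Cefepime: 21 mm is ≥ 21 mm ⇒ S
Minocycline 18 mm: ≤ 20 mm — R
Tigecycline 64 μg/mL: ≥ 16 μg/mL ⇒ resistant
Cefazolin 16 μg/mL: in 8–16 μg/mL → I
Meropenem (4 μg/mL) = 4 μg/mL — Intermediate
Nitrofurantoin 0.06 μg/mL: ≤ 2 μg/mL — Susceptible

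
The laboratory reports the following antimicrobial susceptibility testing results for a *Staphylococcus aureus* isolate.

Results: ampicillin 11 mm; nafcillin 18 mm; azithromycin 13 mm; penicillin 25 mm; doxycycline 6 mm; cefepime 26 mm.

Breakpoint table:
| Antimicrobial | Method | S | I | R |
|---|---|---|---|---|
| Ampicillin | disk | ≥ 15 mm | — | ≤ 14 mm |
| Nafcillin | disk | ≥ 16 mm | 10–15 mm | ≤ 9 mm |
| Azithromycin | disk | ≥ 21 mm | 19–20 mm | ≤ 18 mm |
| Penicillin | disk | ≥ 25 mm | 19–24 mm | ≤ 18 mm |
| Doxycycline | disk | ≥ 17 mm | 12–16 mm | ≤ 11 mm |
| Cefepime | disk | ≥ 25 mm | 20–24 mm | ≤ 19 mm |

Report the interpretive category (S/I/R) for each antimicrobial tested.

R, S, R, S, R, S

Ampicillin 11 mm: ≤ 14 mm → resistant
Nafcillin (18 mm) ≥ 16 mm → Susceptible
Azithromycin (13 mm) ≤ 18 mm ⇒ Resistant
Penicillin: 25 mm is ≥ 25 mm ⇒ Susceptible
Doxycycline: 6 mm is ≤ 11 mm ⇒ resistant
Cefepime: 26 mm is ≥ 25 mm — S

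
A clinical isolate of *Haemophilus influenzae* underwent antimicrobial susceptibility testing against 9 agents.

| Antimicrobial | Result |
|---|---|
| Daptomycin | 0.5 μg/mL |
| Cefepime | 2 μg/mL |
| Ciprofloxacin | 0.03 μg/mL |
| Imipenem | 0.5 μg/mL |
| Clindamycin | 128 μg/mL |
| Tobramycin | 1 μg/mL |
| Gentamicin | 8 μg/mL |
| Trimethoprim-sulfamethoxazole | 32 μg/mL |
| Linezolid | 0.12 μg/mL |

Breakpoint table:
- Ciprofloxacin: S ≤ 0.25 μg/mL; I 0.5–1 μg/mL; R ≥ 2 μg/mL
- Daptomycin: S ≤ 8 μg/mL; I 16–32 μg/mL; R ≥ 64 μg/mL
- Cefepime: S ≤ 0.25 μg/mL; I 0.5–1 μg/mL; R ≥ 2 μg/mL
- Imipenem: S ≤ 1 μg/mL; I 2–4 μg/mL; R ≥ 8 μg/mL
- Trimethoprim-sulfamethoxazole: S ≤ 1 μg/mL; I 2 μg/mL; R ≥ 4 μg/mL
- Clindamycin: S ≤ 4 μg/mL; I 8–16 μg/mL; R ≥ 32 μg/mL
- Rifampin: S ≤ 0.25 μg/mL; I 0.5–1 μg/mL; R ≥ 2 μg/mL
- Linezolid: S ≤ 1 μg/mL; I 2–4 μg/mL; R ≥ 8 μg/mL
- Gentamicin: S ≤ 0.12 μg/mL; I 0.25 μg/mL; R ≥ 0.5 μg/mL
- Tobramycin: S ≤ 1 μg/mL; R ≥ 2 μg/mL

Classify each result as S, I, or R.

S, R, S, S, R, S, R, R, S

Daptomycin 0.5 μg/mL: ≤ 8 μg/mL — Susceptible
Cefepime (2 μg/mL) ≥ 2 μg/mL — Resistant
Ciprofloxacin 0.03 μg/mL: ≤ 0.25 μg/mL → susceptible
Imipenem (0.5 μg/mL) ≤ 1 μg/mL ⇒ Susceptible
Clindamycin (128 μg/mL) ≥ 32 μg/mL — Resistant
Tobramycin: 1 μg/mL is ≤ 1 μg/mL ⇒ S
Gentamicin (8 μg/mL) ≥ 0.5 μg/mL — R
Trimethoprim-sulfamethoxazole: 32 μg/mL is ≥ 4 μg/mL — Resistant
Linezolid 0.12 μg/mL: ≤ 1 μg/mL ⇒ S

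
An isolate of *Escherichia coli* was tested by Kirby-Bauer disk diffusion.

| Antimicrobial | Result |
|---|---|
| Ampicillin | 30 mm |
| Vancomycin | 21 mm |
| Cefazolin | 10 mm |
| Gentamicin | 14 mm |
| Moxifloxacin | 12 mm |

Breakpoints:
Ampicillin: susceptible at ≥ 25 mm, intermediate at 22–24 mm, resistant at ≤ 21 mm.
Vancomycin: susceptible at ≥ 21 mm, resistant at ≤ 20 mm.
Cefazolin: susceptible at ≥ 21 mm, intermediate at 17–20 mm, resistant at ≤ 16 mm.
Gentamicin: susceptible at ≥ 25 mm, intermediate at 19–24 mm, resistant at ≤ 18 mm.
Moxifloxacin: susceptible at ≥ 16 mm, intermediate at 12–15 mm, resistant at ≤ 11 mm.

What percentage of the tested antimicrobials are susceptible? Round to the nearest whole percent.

40%

Ampicillin (30 mm) ≥ 25 mm → Susceptible
Vancomycin: 21 mm is ≥ 21 mm — susceptible
Cefazolin 10 mm: ≤ 16 mm → Resistant
Gentamicin: 14 mm is ≤ 18 mm → resistant
Moxifloxacin (12 mm) in 12–15 mm ⇒ I
Susceptible: 2/5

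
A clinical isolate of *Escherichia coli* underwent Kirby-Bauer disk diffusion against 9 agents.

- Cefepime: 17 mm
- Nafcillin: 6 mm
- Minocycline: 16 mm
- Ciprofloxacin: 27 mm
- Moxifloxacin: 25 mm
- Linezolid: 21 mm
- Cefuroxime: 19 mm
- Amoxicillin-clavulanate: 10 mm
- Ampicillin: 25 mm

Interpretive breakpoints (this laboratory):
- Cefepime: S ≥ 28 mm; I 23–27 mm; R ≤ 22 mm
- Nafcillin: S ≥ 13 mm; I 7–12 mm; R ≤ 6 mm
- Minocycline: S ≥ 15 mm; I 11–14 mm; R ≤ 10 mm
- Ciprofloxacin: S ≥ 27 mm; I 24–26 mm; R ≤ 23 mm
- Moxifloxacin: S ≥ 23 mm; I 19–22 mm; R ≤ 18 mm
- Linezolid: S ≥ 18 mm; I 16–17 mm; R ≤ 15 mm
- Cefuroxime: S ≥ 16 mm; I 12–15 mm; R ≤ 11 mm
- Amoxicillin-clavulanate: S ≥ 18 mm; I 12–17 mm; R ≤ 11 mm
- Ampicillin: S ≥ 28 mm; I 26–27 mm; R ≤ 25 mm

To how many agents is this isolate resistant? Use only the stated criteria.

4

Cefepime 17 mm: ≤ 22 mm → resistant
Nafcillin 6 mm: ≤ 6 mm → R
Minocycline (16 mm) ≥ 15 mm ⇒ S
Ciprofloxacin (27 mm) ≥ 27 mm — Susceptible
Moxifloxacin (25 mm) ≥ 23 mm → S
Linezolid (21 mm) ≥ 18 mm — Susceptible
Cefuroxime (19 mm) ≥ 16 mm — S
Amoxicillin-clavulanate: 10 mm is ≤ 11 mm — resistant
Ampicillin: 25 mm is ≤ 25 mm — resistant
Resistant: 4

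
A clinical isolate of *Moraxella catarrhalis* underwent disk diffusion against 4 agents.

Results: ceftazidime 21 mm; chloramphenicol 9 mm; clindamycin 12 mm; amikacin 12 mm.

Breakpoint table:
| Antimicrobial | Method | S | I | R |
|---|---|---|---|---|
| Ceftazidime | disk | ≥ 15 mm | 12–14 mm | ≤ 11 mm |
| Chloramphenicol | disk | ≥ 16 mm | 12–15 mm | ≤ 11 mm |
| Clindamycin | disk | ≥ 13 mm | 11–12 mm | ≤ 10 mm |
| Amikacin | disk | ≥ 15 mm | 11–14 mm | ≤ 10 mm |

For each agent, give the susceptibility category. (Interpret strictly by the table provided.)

S, R, I, I

Ceftazidime 21 mm: ≥ 15 mm — S
Chloramphenicol 9 mm: ≤ 11 mm — Resistant
Clindamycin (12 mm) in 11–12 mm → I
Amikacin 12 mm: in 11–14 mm ⇒ I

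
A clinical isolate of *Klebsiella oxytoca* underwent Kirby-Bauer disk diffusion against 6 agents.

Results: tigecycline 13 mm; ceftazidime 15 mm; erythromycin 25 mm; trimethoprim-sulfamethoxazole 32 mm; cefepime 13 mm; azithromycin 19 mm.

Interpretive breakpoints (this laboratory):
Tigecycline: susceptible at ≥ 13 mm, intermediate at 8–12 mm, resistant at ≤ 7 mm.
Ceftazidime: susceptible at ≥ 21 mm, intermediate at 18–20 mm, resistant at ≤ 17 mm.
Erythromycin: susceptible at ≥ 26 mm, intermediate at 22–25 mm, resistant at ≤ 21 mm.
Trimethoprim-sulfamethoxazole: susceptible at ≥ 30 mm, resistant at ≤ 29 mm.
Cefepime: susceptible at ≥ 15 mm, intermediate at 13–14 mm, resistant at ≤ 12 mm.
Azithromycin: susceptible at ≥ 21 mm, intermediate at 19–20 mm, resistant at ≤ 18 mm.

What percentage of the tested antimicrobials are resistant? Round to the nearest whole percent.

17%

Tigecycline (13 mm) ≥ 13 mm ⇒ susceptible
Ceftazidime 15 mm: ≤ 17 mm ⇒ resistant
Erythromycin (25 mm) in 22–25 mm → intermediate
Trimethoprim-sulfamethoxazole: 32 mm is ≥ 30 mm ⇒ S
Cefepime (13 mm) in 13–14 mm ⇒ intermediate
Azithromycin 19 mm: in 19–20 mm ⇒ intermediate
Resistant: 1/6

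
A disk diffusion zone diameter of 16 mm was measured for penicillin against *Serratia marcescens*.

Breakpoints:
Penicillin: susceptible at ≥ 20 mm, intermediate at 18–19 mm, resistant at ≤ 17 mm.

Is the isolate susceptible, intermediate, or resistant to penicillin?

Penicillin: 16 mm is ≤ 17 mm ⇒ Resistant

R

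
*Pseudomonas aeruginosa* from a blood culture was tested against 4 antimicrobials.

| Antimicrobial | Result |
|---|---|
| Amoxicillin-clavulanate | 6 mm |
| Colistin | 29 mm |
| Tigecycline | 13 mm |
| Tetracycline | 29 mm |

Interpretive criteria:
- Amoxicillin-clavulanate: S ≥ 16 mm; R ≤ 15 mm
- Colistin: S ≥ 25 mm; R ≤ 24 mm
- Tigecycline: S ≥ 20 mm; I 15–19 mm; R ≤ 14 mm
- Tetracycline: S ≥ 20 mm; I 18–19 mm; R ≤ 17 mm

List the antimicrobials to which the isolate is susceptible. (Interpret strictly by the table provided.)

Amoxicillin-clavulanate 6 mm: ≤ 15 mm → R
Colistin 29 mm: ≥ 25 mm → S
Tigecycline 13 mm: ≤ 14 mm — R
Tetracycline: 29 mm is ≥ 20 mm — S

colistin, tetracycline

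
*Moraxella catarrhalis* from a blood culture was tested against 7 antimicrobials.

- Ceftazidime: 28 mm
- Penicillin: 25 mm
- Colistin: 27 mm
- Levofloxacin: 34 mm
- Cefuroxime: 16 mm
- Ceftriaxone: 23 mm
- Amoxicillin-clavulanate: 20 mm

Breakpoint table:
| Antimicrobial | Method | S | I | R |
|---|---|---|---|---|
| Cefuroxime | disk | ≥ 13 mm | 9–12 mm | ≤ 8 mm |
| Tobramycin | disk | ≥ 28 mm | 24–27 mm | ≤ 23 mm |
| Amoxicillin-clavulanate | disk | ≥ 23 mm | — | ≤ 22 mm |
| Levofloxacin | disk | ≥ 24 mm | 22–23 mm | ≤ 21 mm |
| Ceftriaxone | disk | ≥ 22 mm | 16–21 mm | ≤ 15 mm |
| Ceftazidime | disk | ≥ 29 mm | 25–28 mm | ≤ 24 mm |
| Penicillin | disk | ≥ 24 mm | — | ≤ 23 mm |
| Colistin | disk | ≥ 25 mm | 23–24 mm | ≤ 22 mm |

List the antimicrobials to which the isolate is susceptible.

Ceftazidime: 28 mm is in 25–28 mm ⇒ I
Penicillin (25 mm) ≥ 24 mm ⇒ S
Colistin: 27 mm is ≥ 25 mm → susceptible
Levofloxacin 34 mm: ≥ 24 mm ⇒ susceptible
Cefuroxime 16 mm: ≥ 13 mm → susceptible
Ceftriaxone 23 mm: ≥ 22 mm — S
Amoxicillin-clavulanate 20 mm: ≤ 22 mm → resistant

penicillin, colistin, levofloxacin, cefuroxime, ceftriaxone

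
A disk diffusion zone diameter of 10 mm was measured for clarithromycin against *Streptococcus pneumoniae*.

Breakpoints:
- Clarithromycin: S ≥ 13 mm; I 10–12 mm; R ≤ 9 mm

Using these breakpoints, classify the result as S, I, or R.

Clarithromycin: 10 mm is in 10–12 mm ⇒ I

I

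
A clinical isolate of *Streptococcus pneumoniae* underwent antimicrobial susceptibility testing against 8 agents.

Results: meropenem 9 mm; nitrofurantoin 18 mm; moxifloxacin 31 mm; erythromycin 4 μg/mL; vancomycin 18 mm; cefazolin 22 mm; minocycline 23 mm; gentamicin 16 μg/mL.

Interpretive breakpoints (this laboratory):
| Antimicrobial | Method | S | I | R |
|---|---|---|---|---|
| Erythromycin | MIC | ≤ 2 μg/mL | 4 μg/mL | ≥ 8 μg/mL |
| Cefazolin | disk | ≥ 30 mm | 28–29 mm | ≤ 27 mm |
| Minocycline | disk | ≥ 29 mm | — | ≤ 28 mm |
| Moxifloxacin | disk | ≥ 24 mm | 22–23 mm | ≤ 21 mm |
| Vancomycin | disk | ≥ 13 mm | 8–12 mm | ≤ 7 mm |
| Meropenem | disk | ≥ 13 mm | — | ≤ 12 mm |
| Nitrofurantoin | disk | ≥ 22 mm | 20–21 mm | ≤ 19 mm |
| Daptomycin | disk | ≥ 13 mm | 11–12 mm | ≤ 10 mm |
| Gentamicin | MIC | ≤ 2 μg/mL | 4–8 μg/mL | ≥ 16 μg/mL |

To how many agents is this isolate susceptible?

2

Meropenem: 9 mm is ≤ 12 mm → R
Nitrofurantoin (18 mm) ≤ 19 mm → Resistant
Moxifloxacin (31 mm) ≥ 24 mm → S
Erythromycin (4 μg/mL) = 4 μg/mL → I
Vancomycin: 18 mm is ≥ 13 mm → S
Cefazolin (22 mm) ≤ 27 mm ⇒ Resistant
Minocycline: 23 mm is ≤ 28 mm → resistant
Gentamicin: 16 μg/mL is ≥ 16 μg/mL ⇒ R
Susceptible: 2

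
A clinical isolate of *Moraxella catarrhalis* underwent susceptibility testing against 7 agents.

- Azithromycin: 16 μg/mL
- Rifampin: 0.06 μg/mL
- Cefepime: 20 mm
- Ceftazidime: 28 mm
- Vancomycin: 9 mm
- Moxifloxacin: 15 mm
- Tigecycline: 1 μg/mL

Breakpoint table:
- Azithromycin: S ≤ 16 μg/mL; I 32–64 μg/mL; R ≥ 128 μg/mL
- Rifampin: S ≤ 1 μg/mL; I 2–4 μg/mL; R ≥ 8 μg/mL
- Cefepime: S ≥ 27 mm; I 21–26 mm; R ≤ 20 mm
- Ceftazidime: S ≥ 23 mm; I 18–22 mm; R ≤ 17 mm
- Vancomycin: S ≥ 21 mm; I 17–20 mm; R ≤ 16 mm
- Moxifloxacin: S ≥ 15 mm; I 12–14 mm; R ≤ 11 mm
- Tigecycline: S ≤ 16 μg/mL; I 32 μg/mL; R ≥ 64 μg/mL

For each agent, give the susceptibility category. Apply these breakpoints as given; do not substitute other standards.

Azithromycin: 16 μg/mL is ≤ 16 μg/mL — Susceptible
Rifampin (0.06 μg/mL) ≤ 1 μg/mL ⇒ S
Cefepime (20 mm) ≤ 20 mm ⇒ R
Ceftazidime: 28 mm is ≥ 23 mm → susceptible
Vancomycin 9 mm: ≤ 16 mm → Resistant
Moxifloxacin 15 mm: ≥ 15 mm ⇒ susceptible
Tigecycline 1 μg/mL: ≤ 16 μg/mL ⇒ susceptible

S, S, R, S, R, S, S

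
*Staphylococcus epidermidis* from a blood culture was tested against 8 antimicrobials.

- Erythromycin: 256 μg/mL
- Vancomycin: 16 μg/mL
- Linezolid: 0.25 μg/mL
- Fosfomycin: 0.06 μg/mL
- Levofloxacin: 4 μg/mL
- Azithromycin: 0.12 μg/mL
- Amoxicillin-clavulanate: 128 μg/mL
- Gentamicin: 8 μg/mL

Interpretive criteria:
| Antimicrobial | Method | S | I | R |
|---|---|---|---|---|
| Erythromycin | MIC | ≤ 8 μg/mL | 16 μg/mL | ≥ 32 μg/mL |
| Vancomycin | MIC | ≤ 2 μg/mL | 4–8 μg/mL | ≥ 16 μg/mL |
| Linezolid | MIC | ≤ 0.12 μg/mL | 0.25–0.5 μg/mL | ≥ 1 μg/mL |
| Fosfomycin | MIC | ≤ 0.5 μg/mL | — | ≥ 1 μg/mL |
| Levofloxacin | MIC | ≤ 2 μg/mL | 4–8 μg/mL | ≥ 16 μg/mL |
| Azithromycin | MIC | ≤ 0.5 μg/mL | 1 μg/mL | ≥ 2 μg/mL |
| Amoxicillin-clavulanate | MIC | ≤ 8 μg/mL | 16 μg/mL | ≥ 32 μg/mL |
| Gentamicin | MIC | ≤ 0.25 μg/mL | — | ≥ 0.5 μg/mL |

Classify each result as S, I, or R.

Erythromycin 256 μg/mL: ≥ 32 μg/mL → R
Vancomycin 16 μg/mL: ≥ 16 μg/mL → Resistant
Linezolid: 0.25 μg/mL is in 0.25–0.5 μg/mL ⇒ Intermediate
Fosfomycin 0.06 μg/mL: ≤ 0.5 μg/mL → Susceptible
Levofloxacin: 4 μg/mL is in 4–8 μg/mL — intermediate
Azithromycin 0.12 μg/mL: ≤ 0.5 μg/mL — susceptible
Amoxicillin-clavulanate 128 μg/mL: ≥ 32 μg/mL — resistant
Gentamicin: 8 μg/mL is ≥ 0.5 μg/mL ⇒ resistant

R, R, I, S, I, S, R, R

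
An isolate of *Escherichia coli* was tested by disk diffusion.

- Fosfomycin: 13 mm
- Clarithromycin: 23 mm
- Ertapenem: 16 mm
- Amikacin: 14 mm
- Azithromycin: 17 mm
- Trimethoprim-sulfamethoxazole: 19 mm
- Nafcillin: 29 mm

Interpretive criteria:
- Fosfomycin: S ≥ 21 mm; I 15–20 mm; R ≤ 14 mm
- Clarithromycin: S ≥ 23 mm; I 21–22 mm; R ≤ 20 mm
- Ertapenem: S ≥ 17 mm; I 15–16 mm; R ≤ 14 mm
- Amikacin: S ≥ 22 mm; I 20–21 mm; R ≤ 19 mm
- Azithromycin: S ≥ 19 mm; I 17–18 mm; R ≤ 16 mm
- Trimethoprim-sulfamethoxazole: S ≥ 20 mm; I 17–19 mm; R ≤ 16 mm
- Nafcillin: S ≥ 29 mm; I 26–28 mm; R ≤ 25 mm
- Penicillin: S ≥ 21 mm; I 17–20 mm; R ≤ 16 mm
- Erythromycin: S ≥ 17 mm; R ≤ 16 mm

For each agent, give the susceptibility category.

Fosfomycin 13 mm: ≤ 14 mm ⇒ Resistant
Clarithromycin 23 mm: ≥ 23 mm → S
Ertapenem: 16 mm is in 15–16 mm — intermediate
Amikacin 14 mm: ≤ 19 mm → R
Azithromycin 17 mm: in 17–18 mm — I
Trimethoprim-sulfamethoxazole: 19 mm is in 17–19 mm — I
Nafcillin 29 mm: ≥ 29 mm ⇒ S

R, S, I, R, I, I, S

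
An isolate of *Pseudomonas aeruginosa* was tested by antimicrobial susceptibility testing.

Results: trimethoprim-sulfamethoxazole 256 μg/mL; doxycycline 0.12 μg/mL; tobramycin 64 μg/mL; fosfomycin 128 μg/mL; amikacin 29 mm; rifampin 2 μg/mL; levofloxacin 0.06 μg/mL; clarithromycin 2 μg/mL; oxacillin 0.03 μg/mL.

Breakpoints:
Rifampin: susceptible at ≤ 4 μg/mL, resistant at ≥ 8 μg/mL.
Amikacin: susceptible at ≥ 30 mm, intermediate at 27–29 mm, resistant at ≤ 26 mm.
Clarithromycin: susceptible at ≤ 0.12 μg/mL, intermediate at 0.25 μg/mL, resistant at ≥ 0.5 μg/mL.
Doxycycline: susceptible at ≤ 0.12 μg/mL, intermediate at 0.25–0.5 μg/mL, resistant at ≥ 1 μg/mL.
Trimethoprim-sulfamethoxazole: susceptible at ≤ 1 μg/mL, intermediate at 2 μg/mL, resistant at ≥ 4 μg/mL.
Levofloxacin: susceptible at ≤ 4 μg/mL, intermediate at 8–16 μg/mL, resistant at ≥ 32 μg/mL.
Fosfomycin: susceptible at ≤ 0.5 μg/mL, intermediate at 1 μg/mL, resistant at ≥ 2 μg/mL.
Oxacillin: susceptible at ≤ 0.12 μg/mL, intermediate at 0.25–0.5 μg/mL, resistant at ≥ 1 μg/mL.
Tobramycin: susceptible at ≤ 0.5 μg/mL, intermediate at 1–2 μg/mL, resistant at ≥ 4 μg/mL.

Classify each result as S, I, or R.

Trimethoprim-sulfamethoxazole: 256 μg/mL is ≥ 4 μg/mL ⇒ resistant
Doxycycline: 0.12 μg/mL is ≤ 0.12 μg/mL → Susceptible
Tobramycin: 64 μg/mL is ≥ 4 μg/mL — resistant
Fosfomycin 128 μg/mL: ≥ 2 μg/mL — R
Amikacin (29 mm) in 27–29 mm — Intermediate
Rifampin: 2 μg/mL is ≤ 4 μg/mL — susceptible
Levofloxacin 0.06 μg/mL: ≤ 4 μg/mL → susceptible
Clarithromycin 2 μg/mL: ≥ 0.5 μg/mL — R
Oxacillin: 0.03 μg/mL is ≤ 0.12 μg/mL — susceptible

R, S, R, R, I, S, S, R, S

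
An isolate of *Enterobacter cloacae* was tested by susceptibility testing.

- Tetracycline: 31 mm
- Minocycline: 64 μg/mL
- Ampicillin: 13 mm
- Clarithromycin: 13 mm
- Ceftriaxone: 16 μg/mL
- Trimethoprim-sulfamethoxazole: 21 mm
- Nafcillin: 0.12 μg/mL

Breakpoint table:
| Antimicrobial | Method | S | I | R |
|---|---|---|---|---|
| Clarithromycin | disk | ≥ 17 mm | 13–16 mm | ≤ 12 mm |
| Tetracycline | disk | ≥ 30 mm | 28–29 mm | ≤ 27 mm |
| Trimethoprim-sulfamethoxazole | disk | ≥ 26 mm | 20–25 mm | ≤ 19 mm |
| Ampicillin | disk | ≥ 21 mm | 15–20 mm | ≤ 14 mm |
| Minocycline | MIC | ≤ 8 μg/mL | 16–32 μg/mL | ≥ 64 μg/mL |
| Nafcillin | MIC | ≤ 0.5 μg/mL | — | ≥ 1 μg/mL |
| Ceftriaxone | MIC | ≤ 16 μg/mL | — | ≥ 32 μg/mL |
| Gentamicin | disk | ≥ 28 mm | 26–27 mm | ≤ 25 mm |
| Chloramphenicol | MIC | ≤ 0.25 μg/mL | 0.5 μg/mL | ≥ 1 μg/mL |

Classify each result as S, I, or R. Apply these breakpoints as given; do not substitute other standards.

S, R, R, I, S, I, S

Tetracycline: 31 mm is ≥ 30 mm ⇒ susceptible
Minocycline: 64 μg/mL is ≥ 64 μg/mL → Resistant
Ampicillin (13 mm) ≤ 14 mm — R
Clarithromycin: 13 mm is in 13–16 mm → I
Ceftriaxone 16 μg/mL: ≤ 16 μg/mL — susceptible
Trimethoprim-sulfamethoxazole (21 mm) in 20–25 mm → intermediate
Nafcillin 0.12 μg/mL: ≤ 0.5 μg/mL → S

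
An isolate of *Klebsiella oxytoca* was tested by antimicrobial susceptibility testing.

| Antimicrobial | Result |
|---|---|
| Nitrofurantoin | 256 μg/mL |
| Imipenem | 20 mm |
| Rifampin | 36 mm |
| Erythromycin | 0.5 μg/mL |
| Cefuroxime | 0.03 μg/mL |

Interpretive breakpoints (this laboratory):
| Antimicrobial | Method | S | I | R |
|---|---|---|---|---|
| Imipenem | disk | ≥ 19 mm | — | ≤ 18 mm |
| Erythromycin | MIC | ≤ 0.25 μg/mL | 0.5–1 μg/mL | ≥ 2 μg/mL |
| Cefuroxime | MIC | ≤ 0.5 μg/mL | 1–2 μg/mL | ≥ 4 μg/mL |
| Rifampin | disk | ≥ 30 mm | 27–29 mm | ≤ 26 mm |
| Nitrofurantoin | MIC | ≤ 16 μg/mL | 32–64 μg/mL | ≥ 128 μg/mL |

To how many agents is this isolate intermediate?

1

Nitrofurantoin 256 μg/mL: ≥ 128 μg/mL ⇒ Resistant
Imipenem (20 mm) ≥ 19 mm ⇒ susceptible
Rifampin (36 mm) ≥ 30 mm → Susceptible
Erythromycin: 0.5 μg/mL is in 0.5–1 μg/mL — intermediate
Cefuroxime (0.03 μg/mL) ≤ 0.5 μg/mL ⇒ susceptible
Intermediate: 1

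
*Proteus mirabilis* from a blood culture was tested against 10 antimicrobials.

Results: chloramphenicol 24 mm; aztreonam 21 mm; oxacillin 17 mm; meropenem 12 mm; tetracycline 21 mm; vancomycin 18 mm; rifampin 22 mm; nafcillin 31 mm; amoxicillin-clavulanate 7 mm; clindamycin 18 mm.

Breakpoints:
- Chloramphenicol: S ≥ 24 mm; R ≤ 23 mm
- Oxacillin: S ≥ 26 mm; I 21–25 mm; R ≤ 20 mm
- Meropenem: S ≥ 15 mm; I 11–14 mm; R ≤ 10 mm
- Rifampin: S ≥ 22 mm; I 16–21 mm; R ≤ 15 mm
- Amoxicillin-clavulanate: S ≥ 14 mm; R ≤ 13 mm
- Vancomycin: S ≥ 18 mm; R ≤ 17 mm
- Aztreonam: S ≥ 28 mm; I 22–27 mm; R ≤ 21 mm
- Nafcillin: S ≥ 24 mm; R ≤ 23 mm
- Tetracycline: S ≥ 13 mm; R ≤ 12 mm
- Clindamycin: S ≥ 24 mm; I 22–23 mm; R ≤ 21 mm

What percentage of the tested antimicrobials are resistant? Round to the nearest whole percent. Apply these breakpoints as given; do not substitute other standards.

Chloramphenicol (24 mm) ≥ 24 mm → susceptible
Aztreonam 21 mm: ≤ 21 mm ⇒ R
Oxacillin 17 mm: ≤ 20 mm ⇒ R
Meropenem 12 mm: in 11–14 mm ⇒ intermediate
Tetracycline (21 mm) ≥ 13 mm — susceptible
Vancomycin (18 mm) ≥ 18 mm → S
Rifampin: 22 mm is ≥ 22 mm → S
Nafcillin (31 mm) ≥ 24 mm ⇒ Susceptible
Amoxicillin-clavulanate: 7 mm is ≤ 13 mm — resistant
Clindamycin: 18 mm is ≤ 21 mm — Resistant
Resistant: 4/10

40%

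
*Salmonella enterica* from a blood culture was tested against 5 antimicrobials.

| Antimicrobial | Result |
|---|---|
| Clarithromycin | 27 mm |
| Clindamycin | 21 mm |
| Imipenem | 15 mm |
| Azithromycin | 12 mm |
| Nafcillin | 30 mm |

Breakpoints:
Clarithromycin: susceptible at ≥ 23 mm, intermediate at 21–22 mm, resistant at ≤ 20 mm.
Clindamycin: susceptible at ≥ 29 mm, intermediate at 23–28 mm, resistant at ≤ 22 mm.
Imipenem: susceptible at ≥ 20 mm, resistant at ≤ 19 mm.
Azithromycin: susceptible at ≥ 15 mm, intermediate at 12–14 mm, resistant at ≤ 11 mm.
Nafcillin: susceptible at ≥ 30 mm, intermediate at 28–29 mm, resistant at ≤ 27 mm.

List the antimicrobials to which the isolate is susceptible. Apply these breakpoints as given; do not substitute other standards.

Clarithromycin 27 mm: ≥ 23 mm ⇒ Susceptible
Clindamycin: 21 mm is ≤ 22 mm ⇒ resistant
Imipenem 15 mm: ≤ 19 mm → resistant
Azithromycin 12 mm: in 12–14 mm ⇒ Intermediate
Nafcillin: 30 mm is ≥ 30 mm ⇒ susceptible

clarithromycin, nafcillin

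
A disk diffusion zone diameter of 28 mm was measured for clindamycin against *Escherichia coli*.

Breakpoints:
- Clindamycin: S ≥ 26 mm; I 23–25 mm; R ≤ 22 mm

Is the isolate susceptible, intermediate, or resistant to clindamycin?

Clindamycin 28 mm: ≥ 26 mm → susceptible

S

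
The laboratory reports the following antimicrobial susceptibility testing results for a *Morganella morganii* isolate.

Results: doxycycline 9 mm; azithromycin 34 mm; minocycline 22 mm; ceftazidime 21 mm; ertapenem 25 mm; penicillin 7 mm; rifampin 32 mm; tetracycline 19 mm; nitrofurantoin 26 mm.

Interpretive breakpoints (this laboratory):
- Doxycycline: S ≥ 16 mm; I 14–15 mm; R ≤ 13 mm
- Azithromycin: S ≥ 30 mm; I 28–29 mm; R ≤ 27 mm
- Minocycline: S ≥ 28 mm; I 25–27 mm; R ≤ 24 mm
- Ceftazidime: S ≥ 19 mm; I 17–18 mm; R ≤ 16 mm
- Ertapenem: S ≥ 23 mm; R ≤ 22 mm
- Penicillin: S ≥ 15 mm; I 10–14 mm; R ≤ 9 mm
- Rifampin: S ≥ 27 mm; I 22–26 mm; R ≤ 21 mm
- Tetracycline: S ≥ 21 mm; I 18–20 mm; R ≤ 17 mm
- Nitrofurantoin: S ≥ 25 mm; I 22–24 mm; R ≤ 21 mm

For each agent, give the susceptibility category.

Doxycycline 9 mm: ≤ 13 mm — R
Azithromycin 34 mm: ≥ 30 mm — Susceptible
Minocycline (22 mm) ≤ 24 mm ⇒ Resistant
Ceftazidime: 21 mm is ≥ 19 mm — Susceptible
Ertapenem (25 mm) ≥ 23 mm ⇒ Susceptible
Penicillin (7 mm) ≤ 9 mm — R
Rifampin (32 mm) ≥ 27 mm → S
Tetracycline 19 mm: in 18–20 mm ⇒ Intermediate
Nitrofurantoin (26 mm) ≥ 25 mm ⇒ Susceptible

R, S, R, S, S, R, S, I, S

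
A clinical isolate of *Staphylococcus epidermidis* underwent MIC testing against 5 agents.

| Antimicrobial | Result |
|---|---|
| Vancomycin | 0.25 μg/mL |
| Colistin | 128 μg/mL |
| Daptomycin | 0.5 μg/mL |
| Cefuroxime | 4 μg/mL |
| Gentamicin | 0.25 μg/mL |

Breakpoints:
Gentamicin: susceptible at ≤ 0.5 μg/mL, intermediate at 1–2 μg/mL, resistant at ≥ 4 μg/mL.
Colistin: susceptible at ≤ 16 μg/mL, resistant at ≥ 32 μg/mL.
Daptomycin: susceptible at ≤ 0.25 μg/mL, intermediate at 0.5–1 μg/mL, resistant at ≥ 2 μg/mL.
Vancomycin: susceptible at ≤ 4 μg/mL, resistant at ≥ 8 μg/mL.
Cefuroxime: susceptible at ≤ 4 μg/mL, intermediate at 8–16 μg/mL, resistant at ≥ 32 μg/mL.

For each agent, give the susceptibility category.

Vancomycin: 0.25 μg/mL is ≤ 4 μg/mL — susceptible
Colistin: 128 μg/mL is ≥ 32 μg/mL → resistant
Daptomycin 0.5 μg/mL: in 0.5–1 μg/mL ⇒ intermediate
Cefuroxime: 4 μg/mL is ≤ 4 μg/mL ⇒ S
Gentamicin: 0.25 μg/mL is ≤ 0.5 μg/mL — susceptible

S, R, I, S, S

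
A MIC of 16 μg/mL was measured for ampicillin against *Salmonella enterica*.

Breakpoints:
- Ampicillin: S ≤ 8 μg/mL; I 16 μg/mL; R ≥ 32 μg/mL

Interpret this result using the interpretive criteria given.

Ampicillin (16 μg/mL) = 16 μg/mL — Intermediate

Intermediate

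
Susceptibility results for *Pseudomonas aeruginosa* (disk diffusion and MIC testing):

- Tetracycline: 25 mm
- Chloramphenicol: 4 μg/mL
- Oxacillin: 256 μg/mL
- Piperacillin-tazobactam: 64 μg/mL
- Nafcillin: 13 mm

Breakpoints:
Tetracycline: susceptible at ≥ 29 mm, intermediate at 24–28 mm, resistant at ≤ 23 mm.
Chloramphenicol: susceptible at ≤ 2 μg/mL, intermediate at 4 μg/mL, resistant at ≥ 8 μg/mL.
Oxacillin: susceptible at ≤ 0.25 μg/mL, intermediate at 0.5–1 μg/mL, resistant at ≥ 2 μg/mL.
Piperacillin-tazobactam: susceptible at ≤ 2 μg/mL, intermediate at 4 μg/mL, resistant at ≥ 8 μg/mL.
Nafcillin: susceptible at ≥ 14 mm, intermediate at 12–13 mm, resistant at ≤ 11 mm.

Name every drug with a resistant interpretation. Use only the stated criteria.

Tetracycline (25 mm) in 24–28 mm — intermediate
Chloramphenicol: 4 μg/mL is = 4 μg/mL → Intermediate
Oxacillin 256 μg/mL: ≥ 2 μg/mL — resistant
Piperacillin-tazobactam (64 μg/mL) ≥ 8 μg/mL → resistant
Nafcillin 13 mm: in 12–13 mm ⇒ intermediate

oxacillin, piperacillin-tazobactam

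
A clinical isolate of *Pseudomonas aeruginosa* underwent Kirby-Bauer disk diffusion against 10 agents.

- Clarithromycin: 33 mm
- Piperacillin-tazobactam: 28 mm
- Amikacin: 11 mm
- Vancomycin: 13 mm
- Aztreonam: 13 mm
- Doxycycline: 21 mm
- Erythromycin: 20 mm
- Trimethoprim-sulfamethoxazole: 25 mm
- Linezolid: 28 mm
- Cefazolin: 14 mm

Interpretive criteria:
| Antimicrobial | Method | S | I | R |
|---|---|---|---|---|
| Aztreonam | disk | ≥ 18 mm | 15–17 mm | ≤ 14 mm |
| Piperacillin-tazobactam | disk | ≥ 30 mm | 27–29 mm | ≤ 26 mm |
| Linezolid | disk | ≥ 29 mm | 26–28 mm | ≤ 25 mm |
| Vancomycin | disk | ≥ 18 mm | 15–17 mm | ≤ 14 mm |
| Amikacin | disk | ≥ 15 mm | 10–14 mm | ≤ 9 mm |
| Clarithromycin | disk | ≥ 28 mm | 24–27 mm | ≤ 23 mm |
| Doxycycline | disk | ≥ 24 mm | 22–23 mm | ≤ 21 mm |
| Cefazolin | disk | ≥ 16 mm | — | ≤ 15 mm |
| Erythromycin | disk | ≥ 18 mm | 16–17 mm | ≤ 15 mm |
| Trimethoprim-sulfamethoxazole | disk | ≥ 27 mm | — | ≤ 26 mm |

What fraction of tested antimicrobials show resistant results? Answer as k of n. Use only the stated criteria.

5 of 10

Clarithromycin 33 mm: ≥ 28 mm — susceptible
Piperacillin-tazobactam 28 mm: in 27–29 mm → Intermediate
Amikacin (11 mm) in 10–14 mm → intermediate
Vancomycin: 13 mm is ≤ 14 mm — Resistant
Aztreonam (13 mm) ≤ 14 mm — resistant
Doxycycline 21 mm: ≤ 21 mm → resistant
Erythromycin 20 mm: ≥ 18 mm — S
Trimethoprim-sulfamethoxazole (25 mm) ≤ 26 mm → Resistant
Linezolid (28 mm) in 26–28 mm → I
Cefazolin (14 mm) ≤ 15 mm — R
Resistant: 5/10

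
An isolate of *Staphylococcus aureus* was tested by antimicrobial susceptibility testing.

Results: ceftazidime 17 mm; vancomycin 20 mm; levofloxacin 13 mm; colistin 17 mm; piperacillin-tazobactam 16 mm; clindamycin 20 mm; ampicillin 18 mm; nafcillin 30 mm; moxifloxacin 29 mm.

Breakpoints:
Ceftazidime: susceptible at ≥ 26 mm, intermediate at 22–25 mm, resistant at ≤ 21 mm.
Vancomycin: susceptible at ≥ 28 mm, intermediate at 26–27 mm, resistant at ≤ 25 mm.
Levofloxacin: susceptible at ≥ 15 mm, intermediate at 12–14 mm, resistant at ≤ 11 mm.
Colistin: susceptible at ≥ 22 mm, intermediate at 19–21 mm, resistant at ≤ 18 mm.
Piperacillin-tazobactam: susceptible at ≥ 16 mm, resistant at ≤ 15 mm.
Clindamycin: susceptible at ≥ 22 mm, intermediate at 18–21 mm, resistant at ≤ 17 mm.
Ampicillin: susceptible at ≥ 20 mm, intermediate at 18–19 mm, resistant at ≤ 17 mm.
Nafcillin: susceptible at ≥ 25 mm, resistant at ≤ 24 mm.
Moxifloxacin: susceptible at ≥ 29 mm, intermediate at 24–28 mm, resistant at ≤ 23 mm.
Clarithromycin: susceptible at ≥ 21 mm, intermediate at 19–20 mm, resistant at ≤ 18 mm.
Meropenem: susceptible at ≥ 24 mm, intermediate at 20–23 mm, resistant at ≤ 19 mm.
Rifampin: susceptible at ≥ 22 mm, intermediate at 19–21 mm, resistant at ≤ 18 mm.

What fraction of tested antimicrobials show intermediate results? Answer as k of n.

Ceftazidime 17 mm: ≤ 21 mm ⇒ resistant
Vancomycin 20 mm: ≤ 25 mm — resistant
Levofloxacin (13 mm) in 12–14 mm → intermediate
Colistin 17 mm: ≤ 18 mm ⇒ resistant
Piperacillin-tazobactam (16 mm) ≥ 16 mm — S
Clindamycin (20 mm) in 18–21 mm → intermediate
Ampicillin 18 mm: in 18–19 mm — intermediate
Nafcillin 30 mm: ≥ 25 mm — Susceptible
Moxifloxacin 29 mm: ≥ 29 mm → S
Intermediate: 3/9

3 of 9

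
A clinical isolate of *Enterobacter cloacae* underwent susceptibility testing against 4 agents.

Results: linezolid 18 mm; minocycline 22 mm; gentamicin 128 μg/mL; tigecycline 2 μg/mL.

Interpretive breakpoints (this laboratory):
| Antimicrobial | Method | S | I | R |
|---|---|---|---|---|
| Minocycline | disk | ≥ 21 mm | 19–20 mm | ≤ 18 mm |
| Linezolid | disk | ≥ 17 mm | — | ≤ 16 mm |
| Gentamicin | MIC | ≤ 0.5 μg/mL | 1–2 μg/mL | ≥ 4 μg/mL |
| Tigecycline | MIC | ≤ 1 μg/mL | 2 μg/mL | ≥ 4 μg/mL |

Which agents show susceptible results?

linezolid, minocycline

Linezolid (18 mm) ≥ 17 mm — Susceptible
Minocycline: 22 mm is ≥ 21 mm → Susceptible
Gentamicin: 128 μg/mL is ≥ 4 μg/mL — Resistant
Tigecycline 2 μg/mL: = 2 μg/mL → intermediate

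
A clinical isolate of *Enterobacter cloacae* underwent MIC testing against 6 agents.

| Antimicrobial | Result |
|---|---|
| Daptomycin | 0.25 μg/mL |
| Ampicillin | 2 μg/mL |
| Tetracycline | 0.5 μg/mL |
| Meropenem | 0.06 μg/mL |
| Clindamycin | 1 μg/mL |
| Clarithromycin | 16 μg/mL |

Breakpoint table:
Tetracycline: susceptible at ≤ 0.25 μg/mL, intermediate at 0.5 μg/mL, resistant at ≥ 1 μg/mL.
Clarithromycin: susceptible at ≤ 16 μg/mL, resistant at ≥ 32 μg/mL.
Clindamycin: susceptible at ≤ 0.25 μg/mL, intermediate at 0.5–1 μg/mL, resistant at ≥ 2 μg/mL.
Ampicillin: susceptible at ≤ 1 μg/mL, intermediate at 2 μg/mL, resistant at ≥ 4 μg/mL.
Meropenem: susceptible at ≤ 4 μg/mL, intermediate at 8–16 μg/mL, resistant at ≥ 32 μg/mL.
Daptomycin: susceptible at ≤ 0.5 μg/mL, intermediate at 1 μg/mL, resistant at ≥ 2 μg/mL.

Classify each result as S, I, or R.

Daptomycin (0.25 μg/mL) ≤ 0.5 μg/mL → S
Ampicillin 2 μg/mL: = 2 μg/mL — Intermediate
Tetracycline 0.5 μg/mL: = 0.5 μg/mL → I
Meropenem 0.06 μg/mL: ≤ 4 μg/mL ⇒ Susceptible
Clindamycin 1 μg/mL: in 0.5–1 μg/mL ⇒ I
Clarithromycin 16 μg/mL: ≤ 16 μg/mL ⇒ susceptible

S, I, I, S, I, S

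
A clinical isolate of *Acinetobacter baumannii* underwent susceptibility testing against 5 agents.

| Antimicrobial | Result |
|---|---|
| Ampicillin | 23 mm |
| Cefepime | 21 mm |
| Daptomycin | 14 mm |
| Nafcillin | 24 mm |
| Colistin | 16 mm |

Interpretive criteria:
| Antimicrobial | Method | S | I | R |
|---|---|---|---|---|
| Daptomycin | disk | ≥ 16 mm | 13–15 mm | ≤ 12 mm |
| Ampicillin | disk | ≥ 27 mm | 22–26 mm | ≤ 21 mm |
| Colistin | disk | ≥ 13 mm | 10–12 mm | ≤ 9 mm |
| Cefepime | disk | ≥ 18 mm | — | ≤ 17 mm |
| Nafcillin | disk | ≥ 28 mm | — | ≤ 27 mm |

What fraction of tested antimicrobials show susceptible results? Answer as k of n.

Ampicillin 23 mm: in 22–26 mm → Intermediate
Cefepime 21 mm: ≥ 18 mm → S
Daptomycin (14 mm) in 13–15 mm → I
Nafcillin 24 mm: ≤ 27 mm ⇒ Resistant
Colistin (16 mm) ≥ 13 mm ⇒ susceptible
Susceptible: 2/5

2 of 5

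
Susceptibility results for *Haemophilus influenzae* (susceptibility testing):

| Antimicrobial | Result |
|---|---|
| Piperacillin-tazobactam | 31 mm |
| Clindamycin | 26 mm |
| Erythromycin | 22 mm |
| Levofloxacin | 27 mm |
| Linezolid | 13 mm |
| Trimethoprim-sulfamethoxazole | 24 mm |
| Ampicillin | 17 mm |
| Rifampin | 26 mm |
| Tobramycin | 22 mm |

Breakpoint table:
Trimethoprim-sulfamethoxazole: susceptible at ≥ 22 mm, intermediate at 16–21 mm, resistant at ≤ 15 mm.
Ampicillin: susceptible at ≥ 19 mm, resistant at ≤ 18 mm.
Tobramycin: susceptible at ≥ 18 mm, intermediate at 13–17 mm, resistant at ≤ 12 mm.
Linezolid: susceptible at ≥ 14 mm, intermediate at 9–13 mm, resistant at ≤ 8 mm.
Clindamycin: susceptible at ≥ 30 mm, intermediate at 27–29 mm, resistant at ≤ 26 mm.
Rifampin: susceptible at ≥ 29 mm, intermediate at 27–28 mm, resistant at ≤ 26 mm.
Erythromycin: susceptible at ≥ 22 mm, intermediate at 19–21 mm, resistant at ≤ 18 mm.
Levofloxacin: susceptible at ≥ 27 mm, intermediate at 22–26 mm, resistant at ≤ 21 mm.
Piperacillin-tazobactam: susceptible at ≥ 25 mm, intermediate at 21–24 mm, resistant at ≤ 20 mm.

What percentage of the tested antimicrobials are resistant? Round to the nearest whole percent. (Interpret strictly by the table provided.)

33%

Piperacillin-tazobactam 31 mm: ≥ 25 mm ⇒ S
Clindamycin (26 mm) ≤ 26 mm → Resistant
Erythromycin 22 mm: ≥ 22 mm — susceptible
Levofloxacin (27 mm) ≥ 27 mm — S
Linezolid (13 mm) in 9–13 mm — I
Trimethoprim-sulfamethoxazole: 24 mm is ≥ 22 mm — susceptible
Ampicillin 17 mm: ≤ 18 mm — R
Rifampin 26 mm: ≤ 26 mm — resistant
Tobramycin (22 mm) ≥ 18 mm — susceptible
Resistant: 3/9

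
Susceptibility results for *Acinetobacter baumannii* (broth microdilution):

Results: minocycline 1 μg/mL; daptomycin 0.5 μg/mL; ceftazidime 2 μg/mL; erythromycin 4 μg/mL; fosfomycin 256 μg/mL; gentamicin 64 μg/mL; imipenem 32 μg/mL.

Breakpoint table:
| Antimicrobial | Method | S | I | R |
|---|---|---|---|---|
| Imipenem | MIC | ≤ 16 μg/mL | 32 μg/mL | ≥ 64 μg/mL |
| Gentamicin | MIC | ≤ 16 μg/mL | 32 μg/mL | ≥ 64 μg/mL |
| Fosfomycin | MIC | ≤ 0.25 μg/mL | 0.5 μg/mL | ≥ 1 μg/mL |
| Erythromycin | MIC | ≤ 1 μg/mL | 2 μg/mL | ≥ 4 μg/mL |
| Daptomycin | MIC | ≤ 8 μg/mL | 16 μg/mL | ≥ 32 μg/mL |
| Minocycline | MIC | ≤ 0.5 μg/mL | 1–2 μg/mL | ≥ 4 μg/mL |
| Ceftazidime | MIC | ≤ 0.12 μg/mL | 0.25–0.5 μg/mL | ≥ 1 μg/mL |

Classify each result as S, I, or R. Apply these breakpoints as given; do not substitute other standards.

I, S, R, R, R, R, I

Minocycline (1 μg/mL) in 1–2 μg/mL → Intermediate
Daptomycin (0.5 μg/mL) ≤ 8 μg/mL — Susceptible
Ceftazidime: 2 μg/mL is ≥ 1 μg/mL — Resistant
Erythromycin: 4 μg/mL is ≥ 4 μg/mL — R
Fosfomycin (256 μg/mL) ≥ 1 μg/mL → Resistant
Gentamicin (64 μg/mL) ≥ 64 μg/mL — R
Imipenem (32 μg/mL) = 32 μg/mL → Intermediate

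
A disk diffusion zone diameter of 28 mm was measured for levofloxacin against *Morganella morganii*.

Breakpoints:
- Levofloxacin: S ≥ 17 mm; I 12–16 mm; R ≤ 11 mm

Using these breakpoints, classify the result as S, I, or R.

Levofloxacin 28 mm: ≥ 17 mm → Susceptible

S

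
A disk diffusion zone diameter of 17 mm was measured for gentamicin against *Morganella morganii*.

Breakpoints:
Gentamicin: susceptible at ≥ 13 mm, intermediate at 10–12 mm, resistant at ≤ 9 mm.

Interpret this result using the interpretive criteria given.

Susceptible

Gentamicin: 17 mm is ≥ 13 mm ⇒ Susceptible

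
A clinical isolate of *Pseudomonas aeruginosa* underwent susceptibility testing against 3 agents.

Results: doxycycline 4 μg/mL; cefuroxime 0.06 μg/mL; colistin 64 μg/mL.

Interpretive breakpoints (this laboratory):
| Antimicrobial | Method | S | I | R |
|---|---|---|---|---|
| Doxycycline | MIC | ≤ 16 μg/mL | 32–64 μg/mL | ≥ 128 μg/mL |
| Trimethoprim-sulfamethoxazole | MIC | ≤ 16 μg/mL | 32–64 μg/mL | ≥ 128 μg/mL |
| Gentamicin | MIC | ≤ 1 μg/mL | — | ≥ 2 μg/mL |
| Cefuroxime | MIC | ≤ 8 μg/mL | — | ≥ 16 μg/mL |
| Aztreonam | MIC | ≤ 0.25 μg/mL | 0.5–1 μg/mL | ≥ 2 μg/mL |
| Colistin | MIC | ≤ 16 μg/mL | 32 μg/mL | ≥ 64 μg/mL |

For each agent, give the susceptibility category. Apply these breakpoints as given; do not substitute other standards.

Doxycycline (4 μg/mL) ≤ 16 μg/mL → Susceptible
Cefuroxime: 0.06 μg/mL is ≤ 8 μg/mL ⇒ S
Colistin 64 μg/mL: ≥ 64 μg/mL — Resistant

S, S, R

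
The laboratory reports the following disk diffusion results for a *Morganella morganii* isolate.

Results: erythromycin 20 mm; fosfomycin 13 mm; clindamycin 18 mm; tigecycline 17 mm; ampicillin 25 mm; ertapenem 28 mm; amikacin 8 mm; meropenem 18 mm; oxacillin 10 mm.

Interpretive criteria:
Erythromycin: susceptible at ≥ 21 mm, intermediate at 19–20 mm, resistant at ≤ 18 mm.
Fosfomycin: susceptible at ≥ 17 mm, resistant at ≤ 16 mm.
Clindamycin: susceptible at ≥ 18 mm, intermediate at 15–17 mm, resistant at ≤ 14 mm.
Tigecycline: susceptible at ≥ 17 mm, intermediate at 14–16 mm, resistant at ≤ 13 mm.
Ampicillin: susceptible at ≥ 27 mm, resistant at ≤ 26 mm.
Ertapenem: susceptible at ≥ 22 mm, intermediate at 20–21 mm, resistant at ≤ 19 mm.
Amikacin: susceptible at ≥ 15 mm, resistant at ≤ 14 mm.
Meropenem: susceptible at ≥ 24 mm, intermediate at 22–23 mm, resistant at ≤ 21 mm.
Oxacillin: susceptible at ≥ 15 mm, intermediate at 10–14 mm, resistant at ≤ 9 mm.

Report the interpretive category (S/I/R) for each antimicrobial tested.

I, R, S, S, R, S, R, R, I

Erythromycin: 20 mm is in 19–20 mm ⇒ intermediate
Fosfomycin 13 mm: ≤ 16 mm — resistant
Clindamycin: 18 mm is ≥ 18 mm ⇒ susceptible
Tigecycline (17 mm) ≥ 17 mm ⇒ Susceptible
Ampicillin (25 mm) ≤ 26 mm ⇒ Resistant
Ertapenem 28 mm: ≥ 22 mm → Susceptible
Amikacin: 8 mm is ≤ 14 mm → R
Meropenem (18 mm) ≤ 21 mm → Resistant
Oxacillin (10 mm) in 10–14 mm ⇒ Intermediate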